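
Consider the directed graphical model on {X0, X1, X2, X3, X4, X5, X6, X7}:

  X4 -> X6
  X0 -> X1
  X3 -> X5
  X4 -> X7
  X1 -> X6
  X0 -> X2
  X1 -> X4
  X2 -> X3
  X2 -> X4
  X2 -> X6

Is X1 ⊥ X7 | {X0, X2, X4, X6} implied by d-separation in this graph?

Yes — X1 and X7 are d-separated given {X0, X2, X4, X6}.

There are 5 undirected paths between X1 and X7; checking each against the conditioning set {X0, X2, X4, X6}:
  1. X1 → X6 ← X2 → X4 → X7 — X6:collider[open]; X2:fork[blocks]; X4:chain[blocks] ⇒ blocked
  2. X1 → X6 ← X4 → X7 — X6:collider[open]; X4:fork[blocks] ⇒ blocked
  3. X1 → X4 → X7 — X4:chain[blocks] ⇒ blocked
  4. X1 ← X0 → X2 → X6 ← X4 → X7 — X0:fork[blocks]; X2:chain[blocks]; X6:collider[open]; X4:fork[blocks] ⇒ blocked
  5. X1 ← X0 → X2 → X4 → X7 — X0:fork[blocks]; X2:chain[blocks]; X4:chain[blocks] ⇒ blocked
All paths are blocked; X1 ⊥ X7 | {X0, X2, X4, X6} holds.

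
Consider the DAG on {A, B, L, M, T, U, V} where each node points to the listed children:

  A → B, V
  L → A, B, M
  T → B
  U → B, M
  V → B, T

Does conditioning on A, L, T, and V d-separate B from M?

We examine all 5 paths between B and M:
Path 1: B ← T ← V ← A ← L → M
  T is a chain here and T is conditioned on, so the path is blocked at T.
Path 2: B ← A ← L → M
  A is a chain here and A is conditioned on, so the path is blocked at A.
Path 3: B ← L → M
  L is a fork here and L is conditioned on, so the path is blocked at L.
Path 4: B ← V ← A ← L → M
  V is a chain here and V is conditioned on, so the path is blocked at V.
Path 5: B ← U → M
  U is a fork and U is not conditioned on — no node blocks this path, so it is active.
Because an active path exists, B and M are not d-separated.

No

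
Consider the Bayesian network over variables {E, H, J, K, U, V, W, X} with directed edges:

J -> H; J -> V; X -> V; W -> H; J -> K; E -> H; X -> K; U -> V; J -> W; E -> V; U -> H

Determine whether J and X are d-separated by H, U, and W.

Yes

There are 6 undirected paths between J and X; checking each against the conditioning set {H, U, W}:
Path 1: J → H ← U → V ← X
  U is a fork here and U is conditioned on, so the path is blocked at U.
Path 2: J → H ← E → V ← X
  V is a collider here and neither V nor any of its descendants is conditioned on, so the collider stays closed — the path is blocked at V.
Path 3: J → K ← X
  K is a collider here and neither K nor any of its descendants is conditioned on, so the collider stays closed — the path is blocked at K.
Path 4: J → V ← X
  V is a collider here and neither V nor any of its descendants is conditioned on, so the collider stays closed — the path is blocked at V.
Path 5: J → W → H ← U → V ← X
  W is a chain here and W is conditioned on, so the path is blocked at W.
Path 6: J → W → H ← E → V ← X
  W is a chain here and W is conditioned on, so the path is blocked at W.
Every path is blocked, so J and X are d-separated given {H, U, W}.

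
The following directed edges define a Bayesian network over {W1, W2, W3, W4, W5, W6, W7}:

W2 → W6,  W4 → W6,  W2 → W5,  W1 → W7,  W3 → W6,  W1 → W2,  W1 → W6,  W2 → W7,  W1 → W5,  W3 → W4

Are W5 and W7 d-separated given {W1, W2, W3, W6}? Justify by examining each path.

We examine all 6 paths between W5 and W7:
Path 1: W5 ← W2 → W6 ← W1 → W7
  W2 is a fork here and W2 is conditioned on, so the path is blocked at W2.
Path 2: W5 ← W2 → W7
  W2 is a fork here and W2 is conditioned on, so the path is blocked at W2.
Path 3: W5 ← W2 ← W1 → W7
  W2 is a chain here and W2 is conditioned on, so the path is blocked at W2.
Path 4: W5 ← W1 → W6 ← W2 → W7
  W1 is a fork here and W1 is conditioned on, so the path is blocked at W1.
Path 5: W5 ← W1 → W2 → W7
  W1 is a fork here and W1 is conditioned on, so the path is blocked at W1.
Path 6: W5 ← W1 → W7
  W1 is a fork here and W1 is conditioned on, so the path is blocked at W1.
Every path is blocked, so W5 and W7 are d-separated given {W1, W2, W3, W6}.

Yes — W5 and W7 are d-separated given {W1, W2, W3, W6}.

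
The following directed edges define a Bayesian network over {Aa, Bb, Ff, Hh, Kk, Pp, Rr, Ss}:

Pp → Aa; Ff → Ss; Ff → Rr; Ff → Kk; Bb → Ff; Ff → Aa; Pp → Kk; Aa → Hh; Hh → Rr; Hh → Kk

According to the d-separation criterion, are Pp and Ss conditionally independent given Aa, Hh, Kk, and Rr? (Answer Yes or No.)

6 paths connect Pp and Ss; each must be blocked for d-separation to hold:
Path 1: Pp → Aa ← Ff → Ss
  Aa is a collider and Aa is conditioned on, which opens it; Ff is a fork and Ff is not conditioned on — no node blocks this path, so it is active.
Path 2: Pp → Aa → Hh → Rr ← Ff → Ss
  Aa is a chain here and Aa is conditioned on, so the path is blocked at Aa.
Path 3: Pp → Aa → Hh → Kk ← Ff → Ss
  Aa is a chain here and Aa is conditioned on, so the path is blocked at Aa.
Path 4: Pp → Kk ← Ff → Ss
  Kk is a collider and Kk is conditioned on, which opens it; Ff is a fork and Ff is not conditioned on — no node blocks this path, so it is active.
Path 5: Pp → Kk ← Hh → Rr ← Ff → Ss
  Hh is a fork here and Hh is conditioned on, so the path is blocked at Hh.
Path 6: Pp → Kk ← Hh ← Aa ← Ff → Ss
  Hh is a chain here and Hh is conditioned on, so the path is blocked at Hh.
Because an active path exists, Pp and Ss are not d-separated.

No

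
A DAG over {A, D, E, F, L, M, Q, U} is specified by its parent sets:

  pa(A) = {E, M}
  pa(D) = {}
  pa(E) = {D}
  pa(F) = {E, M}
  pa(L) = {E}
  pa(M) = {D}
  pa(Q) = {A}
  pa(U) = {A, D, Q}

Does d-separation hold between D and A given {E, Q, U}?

Enumerating the 6 paths from D to A and testing each for blocking by {E, Q, U}:
Path 1: D → E → F ← M → A
  E is a chain here and E is conditioned on, so the path is blocked at E.
Path 2: D → E → A
  E is a chain here and E is conditioned on, so the path is blocked at E.
Path 3: D → M → F ← E → A
  F is a collider here and neither F nor any of its descendants is conditioned on, so the collider stays closed — the path is blocked at F.
Path 4: D → M → A
  M is a chain and M is not conditioned on — no node blocks this path, so it is active.
Path 5: D → U ← Q ← A
  Q is a chain here and Q is conditioned on, so the path is blocked at Q.
Path 6: D → U ← A
  U is a collider and U is conditioned on, which opens it — no node blocks this path, so it is active.
Because an active path exists, D and A are not d-separated.

No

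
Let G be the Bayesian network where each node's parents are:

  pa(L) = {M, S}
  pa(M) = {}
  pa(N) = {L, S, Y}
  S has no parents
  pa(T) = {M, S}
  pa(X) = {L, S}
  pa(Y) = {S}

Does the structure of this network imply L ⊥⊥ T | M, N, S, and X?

Yes

We examine all 5 paths between L and T:
  1. L ← S → T — S:fork[blocks] ⇒ blocked
  2. L ← M → T — M:fork[blocks] ⇒ blocked
  3. L → X ← S → T — X:collider[open]; S:fork[blocks] ⇒ blocked
  4. L → N ← S → T — N:collider[open]; S:fork[blocks] ⇒ blocked
  5. L → N ← Y ← S → T — N:collider[open]; Y:chain[open]; S:fork[blocks] ⇒ blocked
Since every path is blocked, d-separation holds.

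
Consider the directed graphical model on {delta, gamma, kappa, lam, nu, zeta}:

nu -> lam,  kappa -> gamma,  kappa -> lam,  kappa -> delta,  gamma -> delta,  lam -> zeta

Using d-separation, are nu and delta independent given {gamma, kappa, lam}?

2 paths connect nu and delta; each must be blocked for d-separation to hold:
  1. nu → lam ← kappa → delta — lam:collider[open]; kappa:fork[blocks] ⇒ blocked
  2. nu → lam ← kappa → gamma → delta — lam:collider[open]; kappa:fork[blocks]; gamma:chain[blocks] ⇒ blocked
All paths are blocked; nu ⊥ delta | {gamma, kappa, lam} holds.

Yes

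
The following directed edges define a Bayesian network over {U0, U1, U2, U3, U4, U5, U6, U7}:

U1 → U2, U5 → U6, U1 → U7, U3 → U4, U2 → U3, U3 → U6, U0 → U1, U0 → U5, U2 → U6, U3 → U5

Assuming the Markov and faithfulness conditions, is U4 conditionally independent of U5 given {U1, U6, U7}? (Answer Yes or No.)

No — U4 and U5 are not d-separated given {U1, U6, U7}.

Enumerating the 5 paths from U4 to U5 and testing each for blocking by {U1, U6, U7}:
  1. U4 ← U3 → U6 ← U2 ← U1 ← U0 → U5 — U3:fork[open]; U6:collider[open]; U2:chain[open]; U1:chain[blocks]; U0:fork[open] ⇒ blocked
  2. U4 ← U3 → U6 ← U5 — U3:fork[open]; U6:collider[open] ⇒ active
  3. U4 ← U3 ← U2 → U6 ← U5 — U3:chain[open]; U2:fork[open]; U6:collider[open] ⇒ active
  4. U4 ← U3 ← U2 ← U1 ← U0 → U5 — U3:chain[open]; U2:chain[open]; U1:chain[blocks]; U0:fork[open] ⇒ blocked
  5. U4 ← U3 → U5 — U3:fork[open] ⇒ active
At least one path is unblocked, so d-separation fails.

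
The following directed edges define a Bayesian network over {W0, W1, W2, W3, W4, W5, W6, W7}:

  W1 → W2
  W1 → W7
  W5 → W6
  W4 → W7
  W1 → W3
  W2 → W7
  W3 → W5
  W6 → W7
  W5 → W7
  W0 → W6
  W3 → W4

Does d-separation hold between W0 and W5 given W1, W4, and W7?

There are 5 undirected paths between W0 and W5; checking each against the conditioning set {W1, W4, W7}:
  1. W0 → W6 → W7 ← W2 ← W1 → W3 → W5 — W6:chain[open]; W7:collider[open]; W2:chain[open]; W1:fork[blocks]; W3:chain[open] ⇒ blocked
  2. W0 → W6 → W7 ← W1 → W3 → W5 — W6:chain[open]; W7:collider[open]; W1:fork[blocks]; W3:chain[open] ⇒ blocked
  3. W0 → W6 → W7 ← W5 — W6:chain[open]; W7:collider[open] ⇒ active
  4. W0 → W6 → W7 ← W4 ← W3 → W5 — W6:chain[open]; W7:collider[open]; W4:chain[blocks]; W3:fork[open] ⇒ blocked
  5. W0 → W6 ← W5 — W6:collider[open] ⇒ active
At least one path is unblocked, so d-separation fails.

No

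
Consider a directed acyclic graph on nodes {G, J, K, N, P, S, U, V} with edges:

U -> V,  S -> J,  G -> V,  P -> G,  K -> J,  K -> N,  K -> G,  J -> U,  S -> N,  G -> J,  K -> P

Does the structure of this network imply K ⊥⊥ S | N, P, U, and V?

No

We examine all 6 paths between K and S:
Path 1: K → N ← S
  N is a collider and N is conditioned on, which opens it — no node blocks this path, so it is active.
Path 2: K → G → V ← U ← J ← S
  U is a chain here and U is conditioned on, so the path is blocked at U.
Path 3: K → G → J ← S
  G is a chain and G is not conditioned on; J is a collider and its descendant V is conditioned on, which opens it — no node blocks this path, so it is active.
Path 4: K → P → G → V ← U ← J ← S
  P is a chain here and P is conditioned on, so the path is blocked at P.
Path 5: K → P → G → J ← S
  P is a chain here and P is conditioned on, so the path is blocked at P.
Path 6: K → J ← S
  J is a collider and its descendant V is conditioned on, which opens it — no node blocks this path, so it is active.
Because an active path exists, K and S are not d-separated.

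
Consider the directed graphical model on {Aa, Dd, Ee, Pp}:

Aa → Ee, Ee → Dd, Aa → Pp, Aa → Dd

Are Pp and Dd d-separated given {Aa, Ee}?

Yes

2 paths connect Pp and Dd; each must be blocked for d-separation to hold:
  1. Pp ← Aa → Dd — Aa:fork[blocks] ⇒ blocked
  2. Pp ← Aa → Ee → Dd — Aa:fork[blocks]; Ee:chain[blocks] ⇒ blocked
Every path is blocked, so Pp and Dd are d-separated given {Aa, Ee}.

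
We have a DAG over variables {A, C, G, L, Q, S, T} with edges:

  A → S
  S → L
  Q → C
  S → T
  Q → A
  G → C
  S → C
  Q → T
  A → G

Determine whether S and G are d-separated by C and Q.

6 paths connect S and G; each must be blocked for d-separation to hold:
  1. S → C ← Q → A → G — C:collider[open]; Q:fork[blocks]; A:chain[open] ⇒ blocked
  2. S → C ← G — C:collider[open] ⇒ active
  3. S ← A ← Q → C ← G — A:chain[open]; Q:fork[blocks]; C:collider[open] ⇒ blocked
  4. S ← A → G — A:fork[open] ⇒ active
  5. S → T ← Q → C ← G — T:collider[blocks]; Q:fork[blocks]; C:collider[open] ⇒ blocked
  6. S → T ← Q → A → G — T:collider[blocks]; Q:fork[blocks]; A:chain[open] ⇒ blocked
Because an active path exists, S and G are not d-separated.

No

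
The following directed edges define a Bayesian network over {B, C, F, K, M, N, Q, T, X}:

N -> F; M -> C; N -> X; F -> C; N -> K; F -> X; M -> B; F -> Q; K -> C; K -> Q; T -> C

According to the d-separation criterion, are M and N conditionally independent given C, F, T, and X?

6 paths connect M and N; each must be blocked for d-separation to hold:
Path 1: M → C ← K → Q ← F ← N
  Q is a collider here and neither Q nor any of its descendants is conditioned on, so the collider stays closed — the path is blocked at Q.
Path 2: M → C ← K → Q ← F → X ← N
  Q is a collider here and neither Q nor any of its descendants is conditioned on, so the collider stays closed — the path is blocked at Q.
Path 3: M → C ← K ← N
  C is a collider and C is conditioned on, which opens it; K is a chain and K is not conditioned on — no node blocks this path, so it is active.
Path 4: M → C ← F → Q ← K ← N
  F is a fork here and F is conditioned on, so the path is blocked at F.
Path 5: M → C ← F ← N
  F is a chain here and F is conditioned on, so the path is blocked at F.
Path 6: M → C ← F → X ← N
  F is a fork here and F is conditioned on, so the path is blocked at F.
At least one path is unblocked, so d-separation fails.

No — M and N are not d-separated given {C, F, T, X}.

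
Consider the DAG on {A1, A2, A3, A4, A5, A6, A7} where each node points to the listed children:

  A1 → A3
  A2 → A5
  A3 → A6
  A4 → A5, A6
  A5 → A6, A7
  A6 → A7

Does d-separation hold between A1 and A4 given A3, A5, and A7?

There are 3 undirected paths between A1 and A4; checking each against the conditioning set {A3, A5, A7}:
  1. A1 → A3 → A6 ← A4 — A3:chain[blocks]; A6:collider[open] ⇒ blocked
  2. A1 → A3 → A6 ← A5 ← A4 — A3:chain[blocks]; A6:collider[open]; A5:chain[blocks] ⇒ blocked
  3. A1 → A3 → A6 → A7 ← A5 ← A4 — A3:chain[blocks]; A6:chain[open]; A7:collider[open]; A5:chain[blocks] ⇒ blocked
Since every path is blocked, d-separation holds.

Yes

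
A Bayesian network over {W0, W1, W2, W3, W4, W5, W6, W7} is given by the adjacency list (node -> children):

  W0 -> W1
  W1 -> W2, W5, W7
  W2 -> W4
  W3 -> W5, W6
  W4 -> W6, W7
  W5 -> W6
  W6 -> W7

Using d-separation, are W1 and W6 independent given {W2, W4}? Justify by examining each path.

No

Enumerating the 6 paths from W1 to W6 and testing each for blocking by {W2, W4}:
Path 1: W1 → W7 ← W4 → W6
  W7 is a collider here and neither W7 nor any of its descendants is conditioned on, so the collider stays closed — the path is blocked at W7.
Path 2: W1 → W7 ← W6
  W7 is a collider here and neither W7 nor any of its descendants is conditioned on, so the collider stays closed — the path is blocked at W7.
Path 3: W1 → W5 ← W3 → W6
  W5 is a collider here and neither W5 nor any of its descendants is conditioned on, so the collider stays closed — the path is blocked at W5.
Path 4: W1 → W5 → W6
  W5 is a chain and W5 is not conditioned on — no node blocks this path, so it is active.
Path 5: W1 → W2 → W4 → W7 ← W6
  W2 is a chain here and W2 is conditioned on, so the path is blocked at W2.
Path 6: W1 → W2 → W4 → W6
  W2 is a chain here and W2 is conditioned on, so the path is blocked at W2.
Since the path W1 → W5 → W6 is active, W1 and W6 are not d-separated given {W2, W4}.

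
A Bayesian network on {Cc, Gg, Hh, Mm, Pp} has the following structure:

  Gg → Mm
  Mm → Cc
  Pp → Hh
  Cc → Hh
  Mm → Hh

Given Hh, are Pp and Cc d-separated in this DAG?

No

There are 2 undirected paths between Pp and Cc; checking each against the conditioning set {Hh}:
Path 1: Pp → Hh ← Cc
  Hh is a collider and Hh is conditioned on, which opens it — no node blocks this path, so it is active.
Path 2: Pp → Hh ← Mm → Cc
  Hh is a collider and Hh is conditioned on, which opens it; Mm is a fork and Mm is not conditioned on — no node blocks this path, so it is active.
Because an active path exists, Pp and Cc are not d-separated.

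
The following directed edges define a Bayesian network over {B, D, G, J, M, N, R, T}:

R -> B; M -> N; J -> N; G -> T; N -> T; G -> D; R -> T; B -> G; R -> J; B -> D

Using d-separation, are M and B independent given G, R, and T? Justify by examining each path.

Yes

6 paths connect M and B; each must be blocked for d-separation to hold:
  1. M → N ← J ← R → B — N:collider[open]; J:chain[open]; R:fork[blocks] ⇒ blocked
  2. M → N ← J ← R → T ← G ← B — N:collider[open]; J:chain[open]; R:fork[blocks]; T:collider[open]; G:chain[blocks] ⇒ blocked
  3. M → N ← J ← R → T ← G → D ← B — N:collider[open]; J:chain[open]; R:fork[blocks]; T:collider[open]; G:fork[blocks]; D:collider[blocks] ⇒ blocked
  4. M → N → T ← R → B — N:chain[open]; T:collider[open]; R:fork[blocks] ⇒ blocked
  5. M → N → T ← G ← B — N:chain[open]; T:collider[open]; G:chain[blocks] ⇒ blocked
  6. M → N → T ← G → D ← B — N:chain[open]; T:collider[open]; G:fork[blocks]; D:collider[blocks] ⇒ blocked
Every path is blocked, so M and B are d-separated given {G, R, T}.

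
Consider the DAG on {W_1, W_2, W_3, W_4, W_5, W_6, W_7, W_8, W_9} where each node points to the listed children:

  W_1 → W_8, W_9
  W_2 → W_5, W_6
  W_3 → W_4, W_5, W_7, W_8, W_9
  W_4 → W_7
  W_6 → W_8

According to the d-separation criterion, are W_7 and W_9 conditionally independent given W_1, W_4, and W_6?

No

There are 6 undirected paths between W_7 and W_9; checking each against the conditioning set {W_1, W_4, W_6}:
  1. W_7 ← W_3 → W_5 ← W_2 → W_6 → W_8 ← W_1 → W_9 — W_3:fork[open]; W_5:collider[blocks]; W_2:fork[open]; W_6:chain[blocks]; W_8:collider[blocks]; W_1:fork[blocks] ⇒ blocked
  2. W_7 ← W_3 → W_8 ← W_1 → W_9 — W_3:fork[open]; W_8:collider[blocks]; W_1:fork[blocks] ⇒ blocked
  3. W_7 ← W_3 → W_9 — W_3:fork[open] ⇒ active
  4. W_7 ← W_4 ← W_3 → W_5 ← W_2 → W_6 → W_8 ← W_1 → W_9 — W_4:chain[blocks]; W_3:fork[open]; W_5:collider[blocks]; W_2:fork[open]; W_6:chain[blocks]; W_8:collider[blocks]; W_1:fork[blocks] ⇒ blocked
  5. W_7 ← W_4 ← W_3 → W_8 ← W_1 → W_9 — W_4:chain[blocks]; W_3:fork[open]; W_8:collider[blocks]; W_1:fork[blocks] ⇒ blocked
  6. W_7 ← W_4 ← W_3 → W_9 — W_4:chain[blocks]; W_3:fork[open] ⇒ blocked
Since the path W_7 ← W_3 → W_9 is active, W_7 and W_9 are not d-separated given {W_1, W_4, W_6}.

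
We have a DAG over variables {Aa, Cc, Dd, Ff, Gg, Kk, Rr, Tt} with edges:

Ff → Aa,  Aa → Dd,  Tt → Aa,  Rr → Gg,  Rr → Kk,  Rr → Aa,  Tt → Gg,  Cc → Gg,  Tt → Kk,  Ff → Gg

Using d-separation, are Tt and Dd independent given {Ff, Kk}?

5 paths connect Tt and Dd; each must be blocked for d-separation to hold:
  1. Tt → Kk ← Rr → Gg ← Ff → Aa → Dd — Kk:collider[open]; Rr:fork[open]; Gg:collider[blocks]; Ff:fork[blocks]; Aa:chain[open] ⇒ blocked
  2. Tt → Kk ← Rr → Aa → Dd — Kk:collider[open]; Rr:fork[open]; Aa:chain[open] ⇒ active
  3. Tt → Gg ← Ff → Aa → Dd — Gg:collider[blocks]; Ff:fork[blocks]; Aa:chain[open] ⇒ blocked
  4. Tt → Gg ← Rr → Aa → Dd — Gg:collider[blocks]; Rr:fork[open]; Aa:chain[open] ⇒ blocked
  5. Tt → Aa → Dd — Aa:chain[open] ⇒ active
Because an active path exists, Tt and Dd are not d-separated.

No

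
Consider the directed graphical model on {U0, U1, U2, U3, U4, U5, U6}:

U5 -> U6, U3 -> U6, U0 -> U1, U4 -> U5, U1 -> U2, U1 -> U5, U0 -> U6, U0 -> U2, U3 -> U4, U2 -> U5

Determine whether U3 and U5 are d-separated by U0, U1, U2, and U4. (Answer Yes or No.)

Yes

6 paths connect U3 and U5; each must be blocked for d-separation to hold:
Path 1: U3 → U6 ← U0 → U1 → U5
  U6 is a collider here and neither U6 nor any of its descendants is conditioned on, so the collider stays closed — the path is blocked at U6.
Path 2: U3 → U6 ← U0 → U1 → U2 → U5
  U6 is a collider here and neither U6 nor any of its descendants is conditioned on, so the collider stays closed — the path is blocked at U6.
Path 3: U3 → U6 ← U0 → U2 ← U1 → U5
  U6 is a collider here and neither U6 nor any of its descendants is conditioned on, so the collider stays closed — the path is blocked at U6.
Path 4: U3 → U6 ← U0 → U2 → U5
  U6 is a collider here and neither U6 nor any of its descendants is conditioned on, so the collider stays closed — the path is blocked at U6.
Path 5: U3 → U6 ← U5
  U6 is a collider here and neither U6 nor any of its descendants is conditioned on, so the collider stays closed — the path is blocked at U6.
Path 6: U3 → U4 → U5
  U4 is a chain here and U4 is conditioned on, so the path is blocked at U4.
Every path is blocked, so U3 and U5 are d-separated given {U0, U1, U2, U4}.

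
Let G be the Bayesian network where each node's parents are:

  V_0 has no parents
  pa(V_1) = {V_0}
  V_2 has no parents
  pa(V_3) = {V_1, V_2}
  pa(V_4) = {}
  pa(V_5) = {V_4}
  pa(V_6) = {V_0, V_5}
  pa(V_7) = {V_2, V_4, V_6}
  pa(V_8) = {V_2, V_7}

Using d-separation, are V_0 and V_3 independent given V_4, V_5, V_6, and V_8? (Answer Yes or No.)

5 paths connect V_0 and V_3; each must be blocked for d-separation to hold:
Path 1: V_0 → V_1 → V_3
  V_1 is a chain and V_1 is not conditioned on — no node blocks this path, so it is active.
Path 2: V_0 → V_6 → V_7 → V_8 ← V_2 → V_3
  V_6 is a chain here and V_6 is conditioned on, so the path is blocked at V_6.
Path 3: V_0 → V_6 → V_7 ← V_2 → V_3
  V_6 is a chain here and V_6 is conditioned on, so the path is blocked at V_6.
Path 4: V_0 → V_6 ← V_5 ← V_4 → V_7 → V_8 ← V_2 → V_3
  V_5 is a chain here and V_5 is conditioned on, so the path is blocked at V_5.
Path 5: V_0 → V_6 ← V_5 ← V_4 → V_7 ← V_2 → V_3
  V_5 is a chain here and V_5 is conditioned on, so the path is blocked at V_5.
At least one path is unblocked, so d-separation fails.

No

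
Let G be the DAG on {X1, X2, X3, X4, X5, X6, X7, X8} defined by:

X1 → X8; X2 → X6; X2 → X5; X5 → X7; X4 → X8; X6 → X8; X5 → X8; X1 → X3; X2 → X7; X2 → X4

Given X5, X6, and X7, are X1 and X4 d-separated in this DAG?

Yes — X1 and X4 are d-separated given {X5, X6, X7}.

We examine all 4 paths between X1 and X4:
Path 1: X1 → X8 ← X6 ← X2 → X4
  X8 is a collider here and neither X8 nor any of its descendants is conditioned on, so the collider stays closed — the path is blocked at X8.
Path 2: X1 → X8 ← X5 → X7 ← X2 → X4
  X8 is a collider here and neither X8 nor any of its descendants is conditioned on, so the collider stays closed — the path is blocked at X8.
Path 3: X1 → X8 ← X5 ← X2 → X4
  X8 is a collider here and neither X8 nor any of its descendants is conditioned on, so the collider stays closed — the path is blocked at X8.
Path 4: X1 → X8 ← X4
  X8 is a collider here and neither X8 nor any of its descendants is conditioned on, so the collider stays closed — the path is blocked at X8.
Since every path is blocked, d-separation holds.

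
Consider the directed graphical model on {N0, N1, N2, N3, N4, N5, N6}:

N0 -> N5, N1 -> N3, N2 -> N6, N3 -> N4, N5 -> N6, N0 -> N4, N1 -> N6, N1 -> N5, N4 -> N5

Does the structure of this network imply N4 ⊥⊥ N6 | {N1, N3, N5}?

Yes

There are 6 undirected paths between N4 and N6; checking each against the conditioning set {N1, N3, N5}:
  1. N4 → N5 ← N1 → N6 — N5:collider[open]; N1:fork[blocks] ⇒ blocked
  2. N4 → N5 → N6 — N5:chain[blocks] ⇒ blocked
  3. N4 ← N3 ← N1 → N5 → N6 — N3:chain[blocks]; N1:fork[blocks]; N5:chain[blocks] ⇒ blocked
  4. N4 ← N3 ← N1 → N6 — N3:chain[blocks]; N1:fork[blocks] ⇒ blocked
  5. N4 ← N0 → N5 ← N1 → N6 — N0:fork[open]; N5:collider[open]; N1:fork[blocks] ⇒ blocked
  6. N4 ← N0 → N5 → N6 — N0:fork[open]; N5:chain[blocks] ⇒ blocked
All paths are blocked; N4 ⊥ N6 | {N1, N3, N5} holds.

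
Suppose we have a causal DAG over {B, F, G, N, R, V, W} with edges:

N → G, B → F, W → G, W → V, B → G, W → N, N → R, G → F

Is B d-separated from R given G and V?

No — B and R are not d-separated given {G, V}.

We examine all 4 paths between B and R:
  1. B → F ← G ← N → R — F:collider[blocks]; G:chain[blocks]; N:fork[open] ⇒ blocked
  2. B → F ← G ← W → N → R — F:collider[blocks]; G:chain[blocks]; W:fork[open]; N:chain[open] ⇒ blocked
  3. B → G ← N → R — G:collider[open]; N:fork[open] ⇒ active
  4. B → G ← W → N → R — G:collider[open]; W:fork[open]; N:chain[open] ⇒ active
Because an active path exists, B and R are not d-separated.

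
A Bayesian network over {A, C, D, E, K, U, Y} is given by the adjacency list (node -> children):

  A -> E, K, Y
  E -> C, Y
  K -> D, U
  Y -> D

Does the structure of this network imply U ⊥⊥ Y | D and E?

3 paths connect U and Y; each must be blocked for d-separation to hold:
Path 1: U ← K → D ← Y
  K is a fork and K is not conditioned on; D is a collider and D is conditioned on, which opens it — no node blocks this path, so it is active.
Path 2: U ← K ← A → E → Y
  E is a chain here and E is conditioned on, so the path is blocked at E.
Path 3: U ← K ← A → Y
  K is a chain and K is not conditioned on; A is a fork and A is not conditioned on — no node blocks this path, so it is active.
Since the path U ← K → D ← Y is active, U and Y are not d-separated given {D, E}.

No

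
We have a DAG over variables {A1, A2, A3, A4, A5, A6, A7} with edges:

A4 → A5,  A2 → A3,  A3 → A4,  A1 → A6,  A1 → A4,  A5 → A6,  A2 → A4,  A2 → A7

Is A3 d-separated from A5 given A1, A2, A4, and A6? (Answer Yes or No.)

Enumerating the 4 paths from A3 to A5 and testing each for blocking by {A1, A2, A4, A6}:
Path 1: A3 → A4 ← A1 → A6 ← A5
  A1 is a fork here and A1 is conditioned on, so the path is blocked at A1.
Path 2: A3 → A4 → A5
  A4 is a chain here and A4 is conditioned on, so the path is blocked at A4.
Path 3: A3 ← A2 → A4 ← A1 → A6 ← A5
  A2 is a fork here and A2 is conditioned on, so the path is blocked at A2.
Path 4: A3 ← A2 → A4 → A5
  A2 is a fork here and A2 is conditioned on, so the path is blocked at A2.
Every path is blocked, so A3 and A5 are d-separated given {A1, A2, A4, A6}.

Yes — A3 and A5 are d-separated given {A1, A2, A4, A6}.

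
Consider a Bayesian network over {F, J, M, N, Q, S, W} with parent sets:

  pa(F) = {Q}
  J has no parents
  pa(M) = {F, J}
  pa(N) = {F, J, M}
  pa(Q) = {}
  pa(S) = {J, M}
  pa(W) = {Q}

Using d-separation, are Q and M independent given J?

No — Q and M are not d-separated given {J}.

We examine all 4 paths between Q and M:
  1. Q → F → M — F:chain[open] ⇒ active
  2. Q → F → N ← M — F:chain[open]; N:collider[blocks] ⇒ blocked
  3. Q → F → N ← J → S ← M — F:chain[open]; N:collider[blocks]; J:fork[blocks]; S:collider[blocks] ⇒ blocked
  4. Q → F → N ← J → M — F:chain[open]; N:collider[blocks]; J:fork[blocks] ⇒ blocked
Because an active path exists, Q and M are not d-separated.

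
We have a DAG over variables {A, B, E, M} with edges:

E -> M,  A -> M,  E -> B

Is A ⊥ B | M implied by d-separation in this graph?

No — A and B are not d-separated given {M}.

Only one path connects A and B:
  1. A → M ← E → B — M:collider[open]; E:fork[open] ⇒ active
Because an active path exists, A and B are not d-separated.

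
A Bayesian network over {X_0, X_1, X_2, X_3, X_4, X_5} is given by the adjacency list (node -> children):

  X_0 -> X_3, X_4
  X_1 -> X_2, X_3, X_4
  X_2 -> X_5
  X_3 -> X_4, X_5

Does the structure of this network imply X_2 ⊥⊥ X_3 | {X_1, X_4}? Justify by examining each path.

There are 4 undirected paths between X_2 and X_3; checking each against the conditioning set {X_1, X_4}:
Path 1: X_2 ← X_1 → X_3
  X_1 is a fork here and X_1 is conditioned on, so the path is blocked at X_1.
Path 2: X_2 ← X_1 → X_4 ← X_3
  X_1 is a fork here and X_1 is conditioned on, so the path is blocked at X_1.
Path 3: X_2 ← X_1 → X_4 ← X_0 → X_3
  X_1 is a fork here and X_1 is conditioned on, so the path is blocked at X_1.
Path 4: X_2 → X_5 ← X_3
  X_5 is a collider here and neither X_5 nor any of its descendants is conditioned on, so the collider stays closed — the path is blocked at X_5.
Every path is blocked, so X_2 and X_3 are d-separated given {X_1, X_4}.

Yes — X_2 and X_3 are d-separated given {X_1, X_4}.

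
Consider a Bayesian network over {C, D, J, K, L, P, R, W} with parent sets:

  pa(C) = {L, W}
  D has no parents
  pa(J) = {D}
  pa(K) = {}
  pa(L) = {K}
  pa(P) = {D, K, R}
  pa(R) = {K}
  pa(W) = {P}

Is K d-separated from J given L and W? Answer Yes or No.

No

3 paths connect K and J; each must be blocked for d-separation to hold:
Path 1: K → L → C ← W ← P ← D → J
  L is a chain here and L is conditioned on, so the path is blocked at L.
Path 2: K → P ← D → J
  P is a collider and its descendant W is conditioned on, which opens it; D is a fork and D is not conditioned on — no node blocks this path, so it is active.
Path 3: K → R → P ← D → J
  R is a chain and R is not conditioned on; P is a collider and its descendant W is conditioned on, which opens it; D is a fork and D is not conditioned on — no node blocks this path, so it is active.
Since the path K → P ← D → J is active, K and J are not d-separated given {L, W}.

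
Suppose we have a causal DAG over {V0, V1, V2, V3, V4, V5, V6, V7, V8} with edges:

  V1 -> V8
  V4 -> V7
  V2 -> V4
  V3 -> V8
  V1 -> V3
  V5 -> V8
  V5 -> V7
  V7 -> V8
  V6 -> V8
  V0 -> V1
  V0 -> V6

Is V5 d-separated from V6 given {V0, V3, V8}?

We examine all 6 paths between V5 and V6:
Path 1: V5 → V8 ← V3 ← V1 ← V0 → V6
  V3 is a chain here and V3 is conditioned on, so the path is blocked at V3.
Path 2: V5 → V8 ← V1 ← V0 → V6
  V0 is a fork here and V0 is conditioned on, so the path is blocked at V0.
Path 3: V5 → V8 ← V6
  V8 is a collider and V8 is conditioned on, which opens it — no node blocks this path, so it is active.
Path 4: V5 → V7 → V8 ← V3 ← V1 ← V0 → V6
  V3 is a chain here and V3 is conditioned on, so the path is blocked at V3.
Path 5: V5 → V7 → V8 ← V1 ← V0 → V6
  V0 is a fork here and V0 is conditioned on, so the path is blocked at V0.
Path 6: V5 → V7 → V8 ← V6
  V7 is a chain and V7 is not conditioned on; V8 is a collider and V8 is conditioned on, which opens it — no node blocks this path, so it is active.
At least one path is unblocked, so d-separation fails.

No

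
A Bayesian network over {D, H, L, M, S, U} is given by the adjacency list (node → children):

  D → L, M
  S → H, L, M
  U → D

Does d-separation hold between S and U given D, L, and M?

Yes

There are 2 undirected paths between S and U; checking each against the conditioning set {D, L, M}:
  1. S → L ← D ← U — L:collider[open]; D:chain[blocks] ⇒ blocked
  2. S → M ← D ← U — M:collider[open]; D:chain[blocks] ⇒ blocked
All paths are blocked; S ⊥ U | {D, L, M} holds.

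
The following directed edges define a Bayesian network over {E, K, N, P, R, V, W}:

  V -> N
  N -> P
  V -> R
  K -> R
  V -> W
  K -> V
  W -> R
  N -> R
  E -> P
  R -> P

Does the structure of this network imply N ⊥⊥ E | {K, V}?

Yes

We examine all 5 paths between N and E:
  1. N → P ← E — P:collider[blocks] ⇒ blocked
  2. N → R → P ← E — R:chain[open]; P:collider[blocks] ⇒ blocked
  3. N ← V ← K → R → P ← E — V:chain[blocks]; K:fork[blocks]; R:chain[open]; P:collider[blocks] ⇒ blocked
  4. N ← V → R → P ← E — V:fork[blocks]; R:chain[open]; P:collider[blocks] ⇒ blocked
  5. N ← V → W → R → P ← E — V:fork[blocks]; W:chain[open]; R:chain[open]; P:collider[blocks] ⇒ blocked
All paths are blocked; N ⊥ E | {K, V} holds.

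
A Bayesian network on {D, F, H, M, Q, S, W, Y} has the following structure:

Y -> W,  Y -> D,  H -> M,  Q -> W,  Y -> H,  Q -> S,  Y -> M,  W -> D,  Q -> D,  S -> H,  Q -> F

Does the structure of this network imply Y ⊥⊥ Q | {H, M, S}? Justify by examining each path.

Yes

Enumerating the 6 paths from Y to Q and testing each for blocking by {H, M, S}:
Path 1: Y → D ← Q
  D is a collider here and neither D nor any of its descendants is conditioned on, so the collider stays closed — the path is blocked at D.
Path 2: Y → D ← W ← Q
  D is a collider here and neither D nor any of its descendants is conditioned on, so the collider stays closed — the path is blocked at D.
Path 3: Y → W → D ← Q
  D is a collider here and neither D nor any of its descendants is conditioned on, so the collider stays closed — the path is blocked at D.
Path 4: Y → W ← Q
  W is a collider here and neither W nor any of its descendants is conditioned on, so the collider stays closed — the path is blocked at W.
Path 5: Y → M ← H ← S ← Q
  H is a chain here and H is conditioned on, so the path is blocked at H.
Path 6: Y → H ← S ← Q
  S is a chain here and S is conditioned on, so the path is blocked at S.
Since every path is blocked, d-separation holds.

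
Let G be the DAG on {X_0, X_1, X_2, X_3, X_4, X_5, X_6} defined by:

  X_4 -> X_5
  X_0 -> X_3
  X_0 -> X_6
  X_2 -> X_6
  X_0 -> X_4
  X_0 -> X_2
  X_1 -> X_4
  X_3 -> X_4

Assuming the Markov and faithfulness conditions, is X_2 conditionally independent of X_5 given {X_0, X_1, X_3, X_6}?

Yes

Enumerating the 4 paths from X_2 to X_5 and testing each for blocking by {X_0, X_1, X_3, X_6}:
  1. X_2 ← X_0 → X_3 → X_4 → X_5 — X_0:fork[blocks]; X_3:chain[blocks]; X_4:chain[open] ⇒ blocked
  2. X_2 ← X_0 → X_4 → X_5 — X_0:fork[blocks]; X_4:chain[open] ⇒ blocked
  3. X_2 → X_6 ← X_0 → X_3 → X_4 → X_5 — X_6:collider[open]; X_0:fork[blocks]; X_3:chain[blocks]; X_4:chain[open] ⇒ blocked
  4. X_2 → X_6 ← X_0 → X_4 → X_5 — X_6:collider[open]; X_0:fork[blocks]; X_4:chain[open] ⇒ blocked
Since every path is blocked, d-separation holds.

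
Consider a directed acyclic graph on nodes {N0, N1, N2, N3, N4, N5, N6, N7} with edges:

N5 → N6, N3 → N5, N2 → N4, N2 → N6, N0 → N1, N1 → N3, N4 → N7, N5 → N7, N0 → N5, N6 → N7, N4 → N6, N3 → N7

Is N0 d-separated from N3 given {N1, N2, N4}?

Enumerating the 6 paths from N0 to N3 and testing each for blocking by {N1, N2, N4}:
Path 1: N0 → N5 → N7 ← N3
  N7 is a collider here and neither N7 nor any of its descendants is conditioned on, so the collider stays closed — the path is blocked at N7.
Path 2: N0 → N5 ← N3
  N5 is a collider here and neither N5 nor any of its descendants is conditioned on, so the collider stays closed — the path is blocked at N5.
Path 3: N0 → N5 → N6 → N7 ← N3
  N7 is a collider here and neither N7 nor any of its descendants is conditioned on, so the collider stays closed — the path is blocked at N7.
Path 4: N0 → N5 → N6 ← N2 → N4 → N7 ← N3
  N6 is a collider here and neither N6 nor any of its descendants is conditioned on, so the collider stays closed — the path is blocked at N6.
Path 5: N0 → N5 → N6 ← N4 → N7 ← N3
  N6 is a collider here and neither N6 nor any of its descendants is conditioned on, so the collider stays closed — the path is blocked at N6.
Path 6: N0 → N1 → N3
  N1 is a chain here and N1 is conditioned on, so the path is blocked at N1.
Every path is blocked, so N0 and N3 are d-separated given {N1, N2, N4}.

Yes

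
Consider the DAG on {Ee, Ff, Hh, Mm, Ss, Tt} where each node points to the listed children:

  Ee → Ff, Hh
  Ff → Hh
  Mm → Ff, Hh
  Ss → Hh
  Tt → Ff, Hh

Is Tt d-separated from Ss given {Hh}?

No — Tt and Ss are not d-separated given {Hh}.

4 paths connect Tt and Ss; each must be blocked for d-separation to hold:
  1. Tt → Ff ← Mm → Hh ← Ss — Ff:collider[open]; Mm:fork[open]; Hh:collider[open] ⇒ active
  2. Tt → Ff → Hh ← Ss — Ff:chain[open]; Hh:collider[open] ⇒ active
  3. Tt → Ff ← Ee → Hh ← Ss — Ff:collider[open]; Ee:fork[open]; Hh:collider[open] ⇒ active
  4. Tt → Hh ← Ss — Hh:collider[open] ⇒ active
Because an active path exists, Tt and Ss are not d-separated.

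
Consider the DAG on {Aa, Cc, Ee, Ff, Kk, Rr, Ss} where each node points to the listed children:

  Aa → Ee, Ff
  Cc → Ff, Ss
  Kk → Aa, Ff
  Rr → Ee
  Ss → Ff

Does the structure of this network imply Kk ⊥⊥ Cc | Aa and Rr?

We examine all 4 paths between Kk and Cc:
Path 1: Kk → Aa → Ff ← Cc
  Aa is a chain here and Aa is conditioned on, so the path is blocked at Aa.
Path 2: Kk → Aa → Ff ← Ss ← Cc
  Aa is a chain here and Aa is conditioned on, so the path is blocked at Aa.
Path 3: Kk → Ff ← Cc
  Ff is a collider here and neither Ff nor any of its descendants is conditioned on, so the collider stays closed — the path is blocked at Ff.
Path 4: Kk → Ff ← Ss ← Cc
  Ff is a collider here and neither Ff nor any of its descendants is conditioned on, so the collider stays closed — the path is blocked at Ff.
Every path is blocked, so Kk and Cc are d-separated given {Aa, Rr}.

Yes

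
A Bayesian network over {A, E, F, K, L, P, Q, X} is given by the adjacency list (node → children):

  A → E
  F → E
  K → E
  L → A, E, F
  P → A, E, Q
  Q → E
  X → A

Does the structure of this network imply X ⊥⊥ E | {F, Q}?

There are 5 undirected paths between X and E; checking each against the conditioning set {F, Q}:
  1. X → A → E — A:chain[open] ⇒ active
  2. X → A ← L → E — A:collider[blocks]; L:fork[open] ⇒ blocked
  3. X → A ← L → F → E — A:collider[blocks]; L:fork[open]; F:chain[blocks] ⇒ blocked
  4. X → A ← P → E — A:collider[blocks]; P:fork[open] ⇒ blocked
  5. X → A ← P → Q → E — A:collider[blocks]; P:fork[open]; Q:chain[blocks] ⇒ blocked
Because an active path exists, X and E are not d-separated.

No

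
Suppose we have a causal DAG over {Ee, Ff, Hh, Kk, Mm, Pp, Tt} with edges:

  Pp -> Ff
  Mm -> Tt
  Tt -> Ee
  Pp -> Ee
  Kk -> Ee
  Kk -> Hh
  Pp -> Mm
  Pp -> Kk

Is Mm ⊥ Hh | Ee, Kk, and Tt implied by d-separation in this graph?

Yes

We examine all 4 paths between Mm and Hh:
Path 1: Mm ← Pp → Ee ← Kk → Hh
  Kk is a fork here and Kk is conditioned on, so the path is blocked at Kk.
Path 2: Mm ← Pp → Kk → Hh
  Kk is a chain here and Kk is conditioned on, so the path is blocked at Kk.
Path 3: Mm → Tt → Ee ← Kk → Hh
  Tt is a chain here and Tt is conditioned on, so the path is blocked at Tt.
Path 4: Mm → Tt → Ee ← Pp → Kk → Hh
  Tt is a chain here and Tt is conditioned on, so the path is blocked at Tt.
All paths are blocked; Mm ⊥ Hh | {Ee, Kk, Tt} holds.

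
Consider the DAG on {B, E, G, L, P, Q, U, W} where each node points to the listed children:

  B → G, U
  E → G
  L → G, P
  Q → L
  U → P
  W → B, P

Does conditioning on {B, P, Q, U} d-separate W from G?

No — W and G are not d-separated given {B, P, Q, U}.

Enumerating the 4 paths from W to G and testing each for blocking by {B, P, Q, U}:
Path 1: W → B → G
  B is a chain here and B is conditioned on, so the path is blocked at B.
Path 2: W → B → U → P ← L → G
  B is a chain here and B is conditioned on, so the path is blocked at B.
Path 3: W → P ← L → G
  P is a collider and P is conditioned on, which opens it; L is a fork and L is not conditioned on — no node blocks this path, so it is active.
Path 4: W → P ← U ← B → G
  U is a chain here and U is conditioned on, so the path is blocked at U.
At least one path is unblocked, so d-separation fails.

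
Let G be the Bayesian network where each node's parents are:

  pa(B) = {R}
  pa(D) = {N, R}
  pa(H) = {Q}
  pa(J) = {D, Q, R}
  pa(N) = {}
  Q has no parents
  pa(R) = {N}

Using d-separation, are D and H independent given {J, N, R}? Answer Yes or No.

No

There are 3 undirected paths between D and H; checking each against the conditioning set {J, N, R}:
  1. D ← R → J ← Q → H — R:fork[blocks]; J:collider[open]; Q:fork[open] ⇒ blocked
  2. D ← N → R → J ← Q → H — N:fork[blocks]; R:chain[blocks]; J:collider[open]; Q:fork[open] ⇒ blocked
  3. D → J ← Q → H — J:collider[open]; Q:fork[open] ⇒ active
Because an active path exists, D and H are not d-separated.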